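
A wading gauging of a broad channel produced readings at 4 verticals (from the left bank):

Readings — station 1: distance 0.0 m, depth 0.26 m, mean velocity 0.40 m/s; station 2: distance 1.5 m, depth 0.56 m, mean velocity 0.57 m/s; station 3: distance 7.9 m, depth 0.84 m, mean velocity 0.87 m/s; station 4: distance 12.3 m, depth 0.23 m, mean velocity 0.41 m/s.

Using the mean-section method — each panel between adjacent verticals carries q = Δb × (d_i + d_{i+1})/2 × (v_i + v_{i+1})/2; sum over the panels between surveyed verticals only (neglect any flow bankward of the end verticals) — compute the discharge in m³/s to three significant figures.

Panel 1-2: Δb = 1.5 m, d̄ = (0.26+0.56)/2 = 0.41, v̄ = (0.40+0.57)/2 = 0.485 → q = 1.5×0.41×0.485 = 0.2983 m³/s
Panel 2-3: Δb = 6.4 m, d̄ = (0.56+0.84)/2 = 0.7, v̄ = (0.57+0.87)/2 = 0.72 → q = 6.4×0.7×0.72 = 3.226 m³/s
Panel 3-4: Δb = 4.4 m, d̄ = (0.84+0.23)/2 = 0.535, v̄ = (0.87+0.41)/2 = 0.64 → q = 4.4×0.535×0.64 = 1.507 m³/s
Q = Σ q = 5.030 m³/s

5.03 m³/s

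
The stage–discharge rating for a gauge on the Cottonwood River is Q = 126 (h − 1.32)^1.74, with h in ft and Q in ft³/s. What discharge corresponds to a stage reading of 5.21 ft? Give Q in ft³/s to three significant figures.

Q = 126 × (5.21 − 1.32)^1.74 = 126 × 3.89^1.74 = 1339 ft³/s

1340 ft³/s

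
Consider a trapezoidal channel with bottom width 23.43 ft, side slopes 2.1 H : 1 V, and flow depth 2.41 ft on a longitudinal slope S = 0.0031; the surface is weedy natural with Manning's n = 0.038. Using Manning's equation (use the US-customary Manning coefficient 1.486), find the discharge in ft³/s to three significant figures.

236 ft³/s

A = (b + z·y)·y = (23.43 + 2.1×2.41)×2.41 = 68.66 ft²
P = b + 2y√(1+z²) = 23.43 + 2×2.41×√(1+2.1²) = 34.64 ft
R = A/P = 68.66/34.64 = 1.982 ft
Q = (1.486/n)·A·R^(2/3)·S^(1/2) = (1.486/0.038) × 68.66 × 1.982^(2/3) × 0.0031^(1/2) = 235.9 ft³/s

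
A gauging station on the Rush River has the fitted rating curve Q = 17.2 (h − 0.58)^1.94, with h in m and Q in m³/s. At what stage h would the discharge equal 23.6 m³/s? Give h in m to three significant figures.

h − h₀ = (Q/C)^(1/b) = (23.6/17.2)^(1/1.94) = 1.177 m
h = 0.58 + 1.177 = 1.757 m

1.76 m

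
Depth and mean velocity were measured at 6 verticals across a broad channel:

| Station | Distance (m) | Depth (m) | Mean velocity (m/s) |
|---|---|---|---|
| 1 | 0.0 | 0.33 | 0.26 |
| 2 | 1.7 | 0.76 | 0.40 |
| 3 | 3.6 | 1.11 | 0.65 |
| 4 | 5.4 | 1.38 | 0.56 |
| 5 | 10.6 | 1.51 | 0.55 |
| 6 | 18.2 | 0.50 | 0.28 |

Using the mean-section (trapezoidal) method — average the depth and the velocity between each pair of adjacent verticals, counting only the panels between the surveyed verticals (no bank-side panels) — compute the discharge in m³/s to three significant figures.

9.93 m³/s

Panel 1-2: Δb = 1.7 m, d̄ = (0.33+0.76)/2 = 0.545, v̄ = (0.26+0.40)/2 = 0.33 → q = 1.7×0.545×0.33 = 0.3057 m³/s
Panel 2-3: Δb = 1.9 m, d̄ = (0.76+1.11)/2 = 0.935, v̄ = (0.40+0.65)/2 = 0.525 → q = 1.9×0.935×0.525 = 0.9327 m³/s
Panel 3-4: Δb = 1.8 m, d̄ = (1.11+1.38)/2 = 1.245, v̄ = (0.65+0.56)/2 = 0.605 → q = 1.8×1.245×0.605 = 1.356 m³/s
Panel 4-5: Δb = 5.2 m, d̄ = (1.38+1.51)/2 = 1.445, v̄ = (0.56+0.55)/2 = 0.555 → q = 5.2×1.445×0.555 = 4.170 m³/s
Panel 5-6: Δb = 7.6 m, d̄ = (1.51+0.50)/2 = 1.005, v̄ = (0.55+0.28)/2 = 0.415 → q = 7.6×1.005×0.415 = 3.170 m³/s
Q = Σ q = 9.934 m³/s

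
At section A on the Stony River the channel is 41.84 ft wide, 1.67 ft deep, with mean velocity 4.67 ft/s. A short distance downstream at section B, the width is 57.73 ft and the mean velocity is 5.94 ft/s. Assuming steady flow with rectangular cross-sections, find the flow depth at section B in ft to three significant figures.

0.952 ft

Q = A₁V₁ = (41.84×1.67) × 4.67 = 326.3 ft³/s
d₂ = Q/(b₂ V₂) = 326.3/(57.73×5.94) = 0.9516 ft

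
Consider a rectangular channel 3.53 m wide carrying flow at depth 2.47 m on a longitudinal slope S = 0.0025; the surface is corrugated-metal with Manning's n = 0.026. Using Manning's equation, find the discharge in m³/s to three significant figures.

17.1 m³/s

A = b·y = 3.53 × 2.47 = 8.719 m²
P = b + 2y = 3.53 + 2×2.47 = 8.470 m
R = A/P = 8.719/8.470 = 1.029 m
Q = (1/n)·A·R^(2/3)·S^(1/2) = (1/0.026) × 8.719 × 1.029^(2/3) × 0.0025^(1/2) = 17.09 m³/s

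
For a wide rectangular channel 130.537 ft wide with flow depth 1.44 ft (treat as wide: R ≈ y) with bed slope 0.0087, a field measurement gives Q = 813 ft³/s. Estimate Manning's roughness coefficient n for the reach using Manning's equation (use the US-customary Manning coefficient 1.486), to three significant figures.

A = b·y = 130.537 × 1.44 = 188.0 ft²
Wide channel: R ≈ y = 1.44 ft
n = (1.486/Q)·A·R^(2/3)·S^(1/2) = (1.486/813) × 188.0 × 1.275 × 0.09327 = 0.04087

0.0409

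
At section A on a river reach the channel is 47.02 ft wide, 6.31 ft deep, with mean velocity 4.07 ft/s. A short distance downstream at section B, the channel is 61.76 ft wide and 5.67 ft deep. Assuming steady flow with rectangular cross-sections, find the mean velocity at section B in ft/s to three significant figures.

3.45 ft/s

Q = A₁V₁ = (47.02×6.31) × 4.07 = 1208 ft³/s
A₂ = 61.76 × 5.67 = 350.2 ft²
V₂ = Q/A₂ = 1208/350.2 = 3.448 ft/s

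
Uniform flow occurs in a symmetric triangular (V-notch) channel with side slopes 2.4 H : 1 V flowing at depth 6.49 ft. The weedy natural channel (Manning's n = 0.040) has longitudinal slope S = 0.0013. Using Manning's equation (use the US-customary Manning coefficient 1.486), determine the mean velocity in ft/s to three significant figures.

2.78 ft/s

A = z·y² = 2.4×6.49² = 101.1 ft²
P = 2y√(1+z²) = 2×6.49×√(1+2.4²) = 33.75 ft
R = A/P = 101.1/33.75 = 2.995 ft
Q = (1.486/n)·A·R^(2/3)·S^(1/2) = (1.486/0.040) × 101.1 × 2.995^(2/3) × 0.0013^(1/2) = 281.4 ft³/s
V = Q/A = 281.4/101.1 = 2.783 ft/s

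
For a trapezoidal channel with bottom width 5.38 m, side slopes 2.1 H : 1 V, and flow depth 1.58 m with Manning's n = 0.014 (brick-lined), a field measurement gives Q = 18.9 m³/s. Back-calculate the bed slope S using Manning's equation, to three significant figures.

0.000335

A = (b + z·y)·y = (5.38 + 2.1×1.58)×1.58 = 13.74 m²
P = b + 2y√(1+z²) = 5.38 + 2×1.58×√(1+2.1²) = 12.73 m
R = A/P = 13.74/12.73 = 1.080 m
S = (Q·n / (1·A·R^(2/3)))² = (18.9×0.014 / (1×13.74×1.052))² = 0.0003347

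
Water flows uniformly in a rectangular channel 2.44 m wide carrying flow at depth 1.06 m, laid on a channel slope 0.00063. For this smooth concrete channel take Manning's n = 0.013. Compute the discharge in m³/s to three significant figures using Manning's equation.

A = b·y = 2.44 × 1.06 = 2.586 m²
P = b + 2y = 2.44 + 2×1.06 = 4.560 m
R = A/P = 2.586/4.560 = 0.5672 m
Q = (1/n)·A·R^(2/3)·S^(1/2) = (1/0.013) × 2.586 × 0.5672^(2/3) × 0.00063^(1/2) = 3.422 m³/s

3.42 m³/s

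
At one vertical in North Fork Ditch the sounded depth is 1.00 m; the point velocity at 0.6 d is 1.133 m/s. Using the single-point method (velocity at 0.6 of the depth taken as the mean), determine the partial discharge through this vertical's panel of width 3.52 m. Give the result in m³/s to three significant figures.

3.99 m³/s

v̄ = v₀.₆ = 1.133 m/s
q = v̄ × d × w = 1.133 × 1.00 × 3.52 = 3.988 m³/s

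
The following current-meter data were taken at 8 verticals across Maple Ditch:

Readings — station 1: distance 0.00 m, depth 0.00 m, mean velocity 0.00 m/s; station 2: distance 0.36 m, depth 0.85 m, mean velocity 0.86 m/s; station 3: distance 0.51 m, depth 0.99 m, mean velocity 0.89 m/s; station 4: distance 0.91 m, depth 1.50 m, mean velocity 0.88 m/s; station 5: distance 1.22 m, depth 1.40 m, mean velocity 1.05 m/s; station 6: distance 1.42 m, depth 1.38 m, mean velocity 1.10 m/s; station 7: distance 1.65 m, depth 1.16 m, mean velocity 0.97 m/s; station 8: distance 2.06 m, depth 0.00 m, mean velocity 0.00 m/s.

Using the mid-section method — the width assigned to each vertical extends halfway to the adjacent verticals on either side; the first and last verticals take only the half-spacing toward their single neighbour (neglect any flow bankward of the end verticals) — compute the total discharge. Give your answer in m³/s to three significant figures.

1.96 m³/s

w_2 = (0.51 − 0.00)/2 = 0.255 m; q_2 = 0.86 × 0.85 × 0.255 = 0.1864 m³/s
w_3 = (0.91 − 0.36)/2 = 0.275 m; q_3 = 0.89 × 0.99 × 0.275 = 0.2423 m³/s
w_4 = (1.22 − 0.51)/2 = 0.355 m; q_4 = 0.88 × 1.50 × 0.355 = 0.4686 m³/s
w_5 = (1.42 − 0.91)/2 = 0.255 m; q_5 = 1.05 × 1.40 × 0.255 = 0.3749 m³/s
w_6 = (1.65 − 1.22)/2 = 0.215 m; q_6 = 1.10 × 1.38 × 0.215 = 0.3264 m³/s
w_7 = (2.06 − 1.42)/2 = 0.32 m; q_7 = 0.97 × 1.16 × 0.32 = 0.3601 m³/s
Stations 1, 8 contribute zero (depth or velocity is 0).
Q = Σ qᵢ = 1.959 m³/s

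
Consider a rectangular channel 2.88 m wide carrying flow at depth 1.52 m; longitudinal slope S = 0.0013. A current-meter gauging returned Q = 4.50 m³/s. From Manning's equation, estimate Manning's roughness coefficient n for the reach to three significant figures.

0.0287

A = b·y = 2.88 × 1.52 = 4.378 m²
P = b + 2y = 2.88 + 2×1.52 = 5.920 m
R = A/P = 4.378/5.920 = 0.7395 m
n = (1/Q)·A·R^(2/3)·S^(1/2) = (1/4.50) × 4.378 × 0.8177 × 0.03606 = 0.02868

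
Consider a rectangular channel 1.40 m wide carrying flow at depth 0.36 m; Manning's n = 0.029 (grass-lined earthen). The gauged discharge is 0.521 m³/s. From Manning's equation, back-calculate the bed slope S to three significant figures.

A = b·y = 1.40 × 0.36 = 0.5040 m²
P = b + 2y = 1.40 + 2×0.36 = 2.120 m
R = A/P = 0.5040/2.120 = 0.2377 m
S = (Q·n / (1·A·R^(2/3)))² = (0.521×0.029 / (1×0.5040×0.3838))² = 0.006102

0.00610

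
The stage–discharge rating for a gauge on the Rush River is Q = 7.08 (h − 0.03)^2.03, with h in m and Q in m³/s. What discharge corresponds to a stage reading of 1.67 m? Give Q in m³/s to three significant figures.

Q = 7.08 × (1.67 − 0.03)^2.03 = 7.08 × 1.64^2.03 = 19.33 m³/s

19.3 m³/s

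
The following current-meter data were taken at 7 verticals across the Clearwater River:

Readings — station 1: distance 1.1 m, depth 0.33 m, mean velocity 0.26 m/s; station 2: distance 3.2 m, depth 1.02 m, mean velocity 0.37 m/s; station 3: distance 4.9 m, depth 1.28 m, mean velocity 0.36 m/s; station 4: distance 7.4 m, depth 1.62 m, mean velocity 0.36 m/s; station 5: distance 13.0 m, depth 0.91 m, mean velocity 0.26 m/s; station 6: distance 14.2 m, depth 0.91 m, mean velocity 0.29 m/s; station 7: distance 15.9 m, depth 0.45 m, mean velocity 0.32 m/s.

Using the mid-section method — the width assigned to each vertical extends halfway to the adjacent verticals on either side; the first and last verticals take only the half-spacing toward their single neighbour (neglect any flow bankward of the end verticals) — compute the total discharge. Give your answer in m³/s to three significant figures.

w_1 = (3.2 − 1.1)/2 = 1.05 m; q_1 = 0.26 × 0.33 × 1.05 = 0.09009 m³/s
w_2 = (4.9 − 1.1)/2 = 1.9 m; q_2 = 0.37 × 1.02 × 1.9 = 0.7171 m³/s
w_3 = (7.4 − 3.2)/2 = 2.1 m; q_3 = 0.36 × 1.28 × 2.1 = 0.9677 m³/s
w_4 = (13.0 − 4.9)/2 = 4.05 m; q_4 = 0.36 × 1.62 × 4.05 = 2.362 m³/s
w_5 = (14.2 − 7.4)/2 = 3.4 m; q_5 = 0.26 × 0.91 × 3.4 = 0.8044 m³/s
w_6 = (15.9 − 13.0)/2 = 1.45 m; q_6 = 0.29 × 0.91 × 1.45 = 0.3827 m³/s
w_7 = (15.9 − 14.2)/2 = 0.85 m; q_7 = 0.32 × 0.45 × 0.85 = 0.1224 m³/s
Q = Σ qᵢ = 5.446 m³/s

5.45 m³/s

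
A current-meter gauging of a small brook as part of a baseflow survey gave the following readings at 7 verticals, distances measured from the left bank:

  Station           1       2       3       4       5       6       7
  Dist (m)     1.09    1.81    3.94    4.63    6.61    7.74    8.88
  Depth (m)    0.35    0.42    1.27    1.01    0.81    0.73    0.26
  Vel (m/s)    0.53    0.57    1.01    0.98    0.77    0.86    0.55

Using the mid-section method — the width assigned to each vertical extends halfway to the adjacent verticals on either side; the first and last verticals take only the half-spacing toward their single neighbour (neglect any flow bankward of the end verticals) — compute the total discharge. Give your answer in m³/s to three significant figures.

5.30 m³/s

w_1 = (1.81 − 1.09)/2 = 0.36 m; q_1 = 0.53 × 0.35 × 0.36 = 0.06678 m³/s
w_2 = (3.94 − 1.09)/2 = 1.425 m; q_2 = 0.57 × 0.42 × 1.425 = 0.3411 m³/s
w_3 = (4.63 − 1.81)/2 = 1.41 m; q_3 = 1.01 × 1.27 × 1.41 = 1.809 m³/s
w_4 = (6.61 − 3.94)/2 = 1.335 m; q_4 = 0.98 × 1.01 × 1.335 = 1.321 m³/s
w_5 = (7.74 − 4.63)/2 = 1.555 m; q_5 = 0.77 × 0.81 × 1.555 = 0.9699 m³/s
w_6 = (8.88 − 6.61)/2 = 1.135 m; q_6 = 0.86 × 0.73 × 1.135 = 0.7126 m³/s
w_7 = (8.88 − 7.74)/2 = 0.57 m; q_7 = 0.55 × 0.26 × 0.57 = 0.08151 m³/s
Q = Σ qᵢ = 5.302 m³/s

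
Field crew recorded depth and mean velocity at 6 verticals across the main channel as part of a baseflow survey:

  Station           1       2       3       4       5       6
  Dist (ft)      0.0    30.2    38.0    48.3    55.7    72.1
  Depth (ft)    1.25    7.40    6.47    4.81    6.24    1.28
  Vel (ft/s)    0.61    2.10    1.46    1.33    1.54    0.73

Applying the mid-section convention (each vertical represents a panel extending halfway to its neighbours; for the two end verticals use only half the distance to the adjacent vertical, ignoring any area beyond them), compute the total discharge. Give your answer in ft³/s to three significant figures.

w_1 = (30.2 − 0.0)/2 = 15.1 ft; q_1 = 0.61 × 1.25 × 15.1 = 11.51 ft³/s
w_2 = (38.0 − 0.0)/2 = 19 ft; q_2 = 2.10 × 7.40 × 19 = 295.3 ft³/s
w_3 = (48.3 − 30.2)/2 = 9.05 ft; q_3 = 1.46 × 6.47 × 9.05 = 85.49 ft³/s
w_4 = (55.7 − 38.0)/2 = 8.85 ft; q_4 = 1.33 × 4.81 × 8.85 = 56.62 ft³/s
w_5 = (72.1 − 48.3)/2 = 11.9 ft; q_5 = 1.54 × 6.24 × 11.9 = 114.4 ft³/s
w_6 = (72.1 − 55.7)/2 = 8.2 ft; q_6 = 0.73 × 1.28 × 8.2 = 7.662 ft³/s
Q = Σ qᵢ = 570.9 ft³/s

571 ft³/s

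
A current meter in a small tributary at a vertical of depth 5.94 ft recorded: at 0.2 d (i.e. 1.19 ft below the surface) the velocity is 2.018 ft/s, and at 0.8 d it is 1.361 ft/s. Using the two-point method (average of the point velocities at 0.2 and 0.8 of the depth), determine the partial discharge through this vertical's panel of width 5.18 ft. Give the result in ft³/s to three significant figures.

52.0 ft³/s

v̄ = (2.018 + 1.361) / 2 = 1.690 ft/s
q = v̄ × d × w = 1.690 × 5.94 × 5.18 = 51.98 ft³/s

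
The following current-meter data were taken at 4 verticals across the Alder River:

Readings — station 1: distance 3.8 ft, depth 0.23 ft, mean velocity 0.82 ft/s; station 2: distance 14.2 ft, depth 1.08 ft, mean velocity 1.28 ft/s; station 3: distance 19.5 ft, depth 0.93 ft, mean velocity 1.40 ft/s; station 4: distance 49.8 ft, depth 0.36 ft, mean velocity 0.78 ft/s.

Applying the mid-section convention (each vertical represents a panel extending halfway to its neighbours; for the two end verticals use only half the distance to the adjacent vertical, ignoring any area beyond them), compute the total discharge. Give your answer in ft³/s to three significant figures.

39.3 ft³/s

w_1 = (14.2 − 3.8)/2 = 5.2 ft; q_1 = 0.82 × 0.23 × 5.2 = 0.9807 ft³/s
w_2 = (19.5 − 3.8)/2 = 7.85 ft; q_2 = 1.28 × 1.08 × 7.85 = 10.85 ft³/s
w_3 = (49.8 − 14.2)/2 = 17.8 ft; q_3 = 1.40 × 0.93 × 17.8 = 23.18 ft³/s
w_4 = (49.8 − 19.5)/2 = 15.15 ft; q_4 = 0.78 × 0.36 × 15.15 = 4.254 ft³/s
Q = Σ qᵢ = 39.26 ft³/s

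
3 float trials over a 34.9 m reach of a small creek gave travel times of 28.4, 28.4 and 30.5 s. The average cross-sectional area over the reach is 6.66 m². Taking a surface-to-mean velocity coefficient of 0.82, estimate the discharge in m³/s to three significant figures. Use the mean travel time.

t̄ = (28.4 + 28.4 + 30.5) / 3 = 29.1 s
v_surface = L / t̄ = 34.9 / 29.1 = 1.199 m/s
v_mean = 0.82 × 1.199 = 0.9834 m/s
Q = A × v_mean = 6.66 × 0.9834 = 6.550 m³/s

6.55 m³/s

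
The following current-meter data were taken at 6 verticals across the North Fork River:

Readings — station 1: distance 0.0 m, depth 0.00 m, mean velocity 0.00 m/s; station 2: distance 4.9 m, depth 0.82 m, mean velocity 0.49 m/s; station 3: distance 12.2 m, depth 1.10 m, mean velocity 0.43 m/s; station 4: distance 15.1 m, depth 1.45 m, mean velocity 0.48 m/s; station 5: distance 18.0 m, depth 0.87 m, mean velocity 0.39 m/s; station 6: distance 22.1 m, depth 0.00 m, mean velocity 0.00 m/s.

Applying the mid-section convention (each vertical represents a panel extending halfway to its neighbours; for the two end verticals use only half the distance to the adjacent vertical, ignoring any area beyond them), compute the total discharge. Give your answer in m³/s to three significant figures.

w_2 = (12.2 − 0.0)/2 = 6.1 m; q_2 = 0.49 × 0.82 × 6.1 = 2.451 m³/s
w_3 = (15.1 − 4.9)/2 = 5.1 m; q_3 = 0.43 × 1.10 × 5.1 = 2.412 m³/s
w_4 = (18.0 − 12.2)/2 = 2.9 m; q_4 = 0.48 × 1.45 × 2.9 = 2.018 m³/s
w_5 = (22.1 − 15.1)/2 = 3.5 m; q_5 = 0.39 × 0.87 × 3.5 = 1.188 m³/s
Stations 1, 6 contribute zero (depth or velocity is 0).
Q = Σ qᵢ = 8.069 m³/s

8.07 m³/s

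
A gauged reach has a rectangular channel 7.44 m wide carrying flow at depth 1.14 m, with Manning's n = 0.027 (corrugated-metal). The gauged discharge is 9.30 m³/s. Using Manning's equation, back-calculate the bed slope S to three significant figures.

A = b·y = 7.44 × 1.14 = 8.482 m²
P = b + 2y = 7.44 + 2×1.14 = 9.720 m
R = A/P = 8.482/9.720 = 0.8726 m
S = (Q·n / (1·A·R^(2/3)))² = (9.30×0.027 / (1×8.482×0.9131))² = 0.001051

0.00105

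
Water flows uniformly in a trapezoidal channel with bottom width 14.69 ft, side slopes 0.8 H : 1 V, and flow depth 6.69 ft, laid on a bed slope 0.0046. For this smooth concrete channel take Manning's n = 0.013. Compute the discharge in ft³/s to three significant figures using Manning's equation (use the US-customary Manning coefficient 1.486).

A = (b + z·y)·y = (14.69 + 0.8×6.69)×6.69 = 134.1 ft²
P = b + 2y√(1+z²) = 14.69 + 2×6.69×√(1+0.8²) = 31.82 ft
R = A/P = 134.1/31.82 = 4.213 ft
Q = (1.486/n)·A·R^(2/3)·S^(1/2) = (1.486/0.013) × 134.1 × 4.213^(2/3) × 0.0046^(1/2) = 2712 ft³/s

2710 ft³/s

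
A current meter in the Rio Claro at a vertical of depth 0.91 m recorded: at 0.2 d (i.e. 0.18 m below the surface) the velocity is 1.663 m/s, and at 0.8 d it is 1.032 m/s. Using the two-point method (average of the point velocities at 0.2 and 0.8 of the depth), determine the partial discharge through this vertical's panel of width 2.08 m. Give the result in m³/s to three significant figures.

2.55 m³/s

v̄ = (1.663 + 1.032) / 2 = 1.348 m/s
q = v̄ × d × w = 1.348 × 0.91 × 2.08 = 2.551 m³/s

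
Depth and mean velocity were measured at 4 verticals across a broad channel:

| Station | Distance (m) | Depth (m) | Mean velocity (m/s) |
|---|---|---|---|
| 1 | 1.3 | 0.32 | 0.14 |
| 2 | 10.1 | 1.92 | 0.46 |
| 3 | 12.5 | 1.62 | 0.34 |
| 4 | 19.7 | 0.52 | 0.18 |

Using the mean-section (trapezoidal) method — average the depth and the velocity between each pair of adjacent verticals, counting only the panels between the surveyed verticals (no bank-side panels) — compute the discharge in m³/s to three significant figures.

6.66 m³/s

Panel 1-2: Δb = 8.8 m, d̄ = (0.32+1.92)/2 = 1.12, v̄ = (0.14+0.46)/2 = 0.3 → q = 8.8×1.12×0.3 = 2.957 m³/s
Panel 2-3: Δb = 2.4 m, d̄ = (1.92+1.62)/2 = 1.77, v̄ = (0.46+0.34)/2 = 0.4 → q = 2.4×1.77×0.4 = 1.699 m³/s
Panel 3-4: Δb = 7.2 m, d̄ = (1.62+0.52)/2 = 1.07, v̄ = (0.34+0.18)/2 = 0.26 → q = 7.2×1.07×0.26 = 2.003 m³/s
Q = Σ q = 6.659 m³/s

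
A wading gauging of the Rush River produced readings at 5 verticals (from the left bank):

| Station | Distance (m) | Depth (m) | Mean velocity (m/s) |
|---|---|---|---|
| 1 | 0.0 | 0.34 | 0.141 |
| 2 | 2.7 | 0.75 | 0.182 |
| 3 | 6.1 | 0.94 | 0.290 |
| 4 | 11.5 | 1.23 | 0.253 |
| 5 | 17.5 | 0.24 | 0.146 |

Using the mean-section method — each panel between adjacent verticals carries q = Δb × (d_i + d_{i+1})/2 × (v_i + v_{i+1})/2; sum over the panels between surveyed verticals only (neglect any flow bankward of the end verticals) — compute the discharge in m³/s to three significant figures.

3.39 m³/s

Panel 1-2: Δb = 2.7 m, d̄ = (0.34+0.75)/2 = 0.545, v̄ = (0.141+0.182)/2 = 0.1615 → q = 2.7×0.545×0.1615 = 0.2376 m³/s
Panel 2-3: Δb = 3.4 m, d̄ = (0.75+0.94)/2 = 0.845, v̄ = (0.182+0.290)/2 = 0.236 → q = 3.4×0.845×0.236 = 0.6780 m³/s
Panel 3-4: Δb = 5.4 m, d̄ = (0.94+1.23)/2 = 1.085, v̄ = (0.290+0.253)/2 = 0.2715 → q = 5.4×1.085×0.2715 = 1.591 m³/s
Panel 4-5: Δb = 6 m, d̄ = (1.23+0.24)/2 = 0.735, v̄ = (0.253+0.146)/2 = 0.1995 → q = 6×0.735×0.1995 = 0.8798 m³/s
Q = Σ q = 3.386 m³/s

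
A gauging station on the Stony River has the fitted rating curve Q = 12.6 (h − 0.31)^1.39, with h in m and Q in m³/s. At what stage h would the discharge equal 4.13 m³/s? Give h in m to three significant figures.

h − h₀ = (Q/C)^(1/b) = (4.13/12.6)^(1/1.39) = 0.4482 m
h = 0.31 + 0.4482 = 0.7582 m

0.758 m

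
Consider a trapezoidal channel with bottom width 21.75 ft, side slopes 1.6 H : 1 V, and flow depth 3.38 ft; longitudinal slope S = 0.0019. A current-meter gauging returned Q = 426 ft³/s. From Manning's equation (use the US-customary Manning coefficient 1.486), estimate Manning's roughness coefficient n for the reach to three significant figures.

0.0268

A = (b + z·y)·y = (21.75 + 1.6×3.38)×3.38 = 91.79 ft²
P = b + 2y√(1+z²) = 21.75 + 2×3.38×√(1+1.6²) = 34.50 ft
R = A/P = 91.79/34.50 = 2.660 ft
n = (1.486/Q)·A·R^(2/3)·S^(1/2) = (1.486/426) × 91.79 × 1.920 × 0.04359 = 0.02680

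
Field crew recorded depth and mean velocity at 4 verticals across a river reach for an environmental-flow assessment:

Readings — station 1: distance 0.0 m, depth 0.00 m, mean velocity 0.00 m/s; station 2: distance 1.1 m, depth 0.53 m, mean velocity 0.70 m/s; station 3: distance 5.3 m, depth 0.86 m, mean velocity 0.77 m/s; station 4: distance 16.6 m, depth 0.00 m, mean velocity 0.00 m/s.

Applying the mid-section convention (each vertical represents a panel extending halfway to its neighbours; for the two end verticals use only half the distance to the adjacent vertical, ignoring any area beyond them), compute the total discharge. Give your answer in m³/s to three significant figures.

6.12 m³/s

w_2 = (5.3 − 0.0)/2 = 2.65 m; q_2 = 0.70 × 0.53 × 2.65 = 0.9832 m³/s
w_3 = (16.6 − 1.1)/2 = 7.75 m; q_3 = 0.77 × 0.86 × 7.75 = 5.132 m³/s
Stations 1, 4 contribute zero (depth or velocity is 0).
Q = Σ qᵢ = 6.115 m³/s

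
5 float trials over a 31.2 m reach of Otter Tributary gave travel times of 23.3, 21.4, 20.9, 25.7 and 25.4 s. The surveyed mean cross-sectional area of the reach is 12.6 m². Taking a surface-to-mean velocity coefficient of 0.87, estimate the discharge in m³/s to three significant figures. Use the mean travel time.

t̄ = (23.3 + 21.4 + 20.9 + 25.7 + 25.4) / 5 = 23.34 s
v_surface = L / t̄ = 31.2 / 23.34 = 1.337 m/s
v_mean = 0.87 × 1.337 = 1.163 m/s
Q = A × v_mean = 12.6 × 1.163 = 14.65 m³/s

14.7 m³/s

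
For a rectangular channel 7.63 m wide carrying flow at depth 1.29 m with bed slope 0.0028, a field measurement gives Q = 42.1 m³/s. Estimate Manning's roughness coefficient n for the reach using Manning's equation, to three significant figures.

0.0121

A = b·y = 7.63 × 1.29 = 9.843 m²
P = b + 2y = 7.63 + 2×1.29 = 10.21 m
R = A/P = 9.843/10.21 = 0.9640 m
n = (1/Q)·A·R^(2/3)·S^(1/2) = (1/42.1) × 9.843 × 0.9759 × 0.05292 = 0.01207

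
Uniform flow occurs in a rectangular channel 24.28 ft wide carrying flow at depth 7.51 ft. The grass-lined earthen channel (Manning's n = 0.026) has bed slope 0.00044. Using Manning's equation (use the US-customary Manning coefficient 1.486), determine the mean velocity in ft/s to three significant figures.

A = b·y = 24.28 × 7.51 = 182.3 ft²
P = b + 2y = 24.28 + 2×7.51 = 39.30 ft
R = A/P = 182.3/39.30 = 4.640 ft
Q = (1.486/n)·A·R^(2/3)·S^(1/2) = (1.486/0.026) × 182.3 × 4.640^(2/3) × 0.00044^(1/2) = 608.1 ft³/s
V = Q/A = 608.1/182.3 = 3.335 ft/s

3.34 ft/s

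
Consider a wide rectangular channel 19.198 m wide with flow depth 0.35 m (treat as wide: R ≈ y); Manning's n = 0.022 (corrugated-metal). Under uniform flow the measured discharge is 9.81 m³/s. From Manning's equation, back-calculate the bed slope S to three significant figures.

A = b·y = 19.198 × 0.35 = 6.719 m²
Wide channel: R ≈ y = 0.35 m
S = (Q·n / (1·A·R^(2/3)))² = (9.81×0.022 / (1×6.719×0.4966))² = 0.004183

0.00418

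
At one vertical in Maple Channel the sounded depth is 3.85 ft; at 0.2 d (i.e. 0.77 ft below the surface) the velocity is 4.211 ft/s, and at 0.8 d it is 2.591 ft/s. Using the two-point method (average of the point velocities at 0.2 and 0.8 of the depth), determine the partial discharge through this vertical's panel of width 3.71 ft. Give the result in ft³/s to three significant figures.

48.6 ft³/s

v̄ = (4.211 + 2.591) / 2 = 3.401 ft/s
q = v̄ × d × w = 3.401 × 3.85 × 3.71 = 48.58 ft³/s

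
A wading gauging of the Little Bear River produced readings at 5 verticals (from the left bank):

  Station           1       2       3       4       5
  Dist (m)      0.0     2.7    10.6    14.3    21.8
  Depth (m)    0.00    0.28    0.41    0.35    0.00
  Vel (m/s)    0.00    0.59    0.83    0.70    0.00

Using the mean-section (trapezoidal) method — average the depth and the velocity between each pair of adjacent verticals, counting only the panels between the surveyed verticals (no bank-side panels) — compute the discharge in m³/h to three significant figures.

Panel 1-2: Δb = 2.7 m, d̄ = (0.00+0.28)/2 = 0.14, v̄ = (0.00+0.59)/2 = 0.295 → q = 2.7×0.14×0.295 = 0.1115 m³/s
Panel 2-3: Δb = 7.9 m, d̄ = (0.28+0.41)/2 = 0.345, v̄ = (0.59+0.83)/2 = 0.71 → q = 7.9×0.345×0.71 = 1.935 m³/s
Panel 3-4: Δb = 3.7 m, d̄ = (0.41+0.35)/2 = 0.38, v̄ = (0.83+0.70)/2 = 0.765 → q = 3.7×0.38×0.765 = 1.076 m³/s
Panel 4-5: Δb = 7.5 m, d̄ = (0.35+0.00)/2 = 0.175, v̄ = (0.70+0.00)/2 = 0.35 → q = 7.5×0.175×0.35 = 0.4594 m³/s
Q = Σ q = 3.582 m³/s
= 3.582 × 3600 = 12890 m³/h

12900 m³/h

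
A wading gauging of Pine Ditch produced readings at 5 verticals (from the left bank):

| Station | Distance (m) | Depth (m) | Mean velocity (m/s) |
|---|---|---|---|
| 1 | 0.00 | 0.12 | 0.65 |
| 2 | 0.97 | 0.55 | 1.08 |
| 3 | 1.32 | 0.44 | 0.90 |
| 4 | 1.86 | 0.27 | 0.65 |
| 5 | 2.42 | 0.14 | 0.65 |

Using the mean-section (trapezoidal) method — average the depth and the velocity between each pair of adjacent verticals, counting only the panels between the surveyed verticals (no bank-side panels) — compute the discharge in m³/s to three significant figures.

Panel 1-2: Δb = 0.97 m, d̄ = (0.12+0.55)/2 = 0.335, v̄ = (0.65+1.08)/2 = 0.865 → q = 0.97×0.335×0.865 = 0.2811 m³/s
Panel 2-3: Δb = 0.35 m, d̄ = (0.55+0.44)/2 = 0.495, v̄ = (1.08+0.90)/2 = 0.99 → q = 0.35×0.495×0.99 = 0.1715 m³/s
Panel 3-4: Δb = 0.54 m, d̄ = (0.44+0.27)/2 = 0.355, v̄ = (0.90+0.65)/2 = 0.775 → q = 0.54×0.355×0.775 = 0.1486 m³/s
Panel 4-5: Δb = 0.56 m, d̄ = (0.27+0.14)/2 = 0.205, v̄ = (0.65+0.65)/2 = 0.65 → q = 0.56×0.205×0.65 = 0.07462 m³/s
Q = Σ q = 0.6758 m³/s

0.676 m³/s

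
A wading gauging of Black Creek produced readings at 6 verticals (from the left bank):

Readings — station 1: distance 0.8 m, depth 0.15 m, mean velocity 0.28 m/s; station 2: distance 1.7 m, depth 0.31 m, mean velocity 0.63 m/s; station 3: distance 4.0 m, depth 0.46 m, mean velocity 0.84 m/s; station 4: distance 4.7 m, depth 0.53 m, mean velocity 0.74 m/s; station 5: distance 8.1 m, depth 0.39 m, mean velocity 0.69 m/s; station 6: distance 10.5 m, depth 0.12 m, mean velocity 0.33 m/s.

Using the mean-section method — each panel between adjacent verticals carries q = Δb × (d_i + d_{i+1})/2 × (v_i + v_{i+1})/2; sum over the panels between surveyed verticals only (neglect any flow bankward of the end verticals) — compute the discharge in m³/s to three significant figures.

Panel 1-2: Δb = 0.9 m, d̄ = (0.15+0.31)/2 = 0.23, v̄ = (0.28+0.63)/2 = 0.455 → q = 0.9×0.23×0.455 = 0.09419 m³/s
Panel 2-3: Δb = 2.3 m, d̄ = (0.31+0.46)/2 = 0.385, v̄ = (0.63+0.84)/2 = 0.735 → q = 2.3×0.385×0.735 = 0.6508 m³/s
Panel 3-4: Δb = 0.7 m, d̄ = (0.46+0.53)/2 = 0.495, v̄ = (0.84+0.74)/2 = 0.79 → q = 0.7×0.495×0.79 = 0.2737 m³/s
Panel 4-5: Δb = 3.4 m, d̄ = (0.53+0.39)/2 = 0.46, v̄ = (0.74+0.69)/2 = 0.715 → q = 3.4×0.46×0.715 = 1.118 m³/s
Panel 5-6: Δb = 2.4 m, d̄ = (0.39+0.12)/2 = 0.255, v̄ = (0.69+0.33)/2 = 0.51 → q = 2.4×0.255×0.51 = 0.3121 m³/s
Q = Σ q = 2.449 m³/s

2.45 m³/s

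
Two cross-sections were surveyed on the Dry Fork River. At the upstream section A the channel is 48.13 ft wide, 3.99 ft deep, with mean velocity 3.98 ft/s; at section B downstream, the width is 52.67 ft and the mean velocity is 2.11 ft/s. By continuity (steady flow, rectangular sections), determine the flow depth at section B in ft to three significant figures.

6.88 ft

Q = A₁V₁ = (48.13×3.99) × 3.98 = 764.3 ft³/s
d₂ = Q/(b₂ V₂) = 764.3/(52.67×2.11) = 6.877 ft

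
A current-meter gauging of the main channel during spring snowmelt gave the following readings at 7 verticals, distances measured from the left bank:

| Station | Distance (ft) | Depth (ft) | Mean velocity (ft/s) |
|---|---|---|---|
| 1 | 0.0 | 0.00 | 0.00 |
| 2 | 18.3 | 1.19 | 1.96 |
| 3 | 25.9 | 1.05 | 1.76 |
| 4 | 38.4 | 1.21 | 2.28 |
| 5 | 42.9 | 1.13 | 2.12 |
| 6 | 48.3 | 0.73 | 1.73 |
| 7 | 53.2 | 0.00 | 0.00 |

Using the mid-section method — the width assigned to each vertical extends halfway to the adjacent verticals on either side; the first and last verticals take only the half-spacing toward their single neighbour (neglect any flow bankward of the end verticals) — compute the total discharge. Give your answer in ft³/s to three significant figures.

90.6 ft³/s

w_2 = (25.9 − 0.0)/2 = 12.95 ft; q_2 = 1.96 × 1.19 × 12.95 = 30.20 ft³/s
w_3 = (38.4 − 18.3)/2 = 10.05 ft; q_3 = 1.76 × 1.05 × 10.05 = 18.57 ft³/s
w_4 = (42.9 − 25.9)/2 = 8.5 ft; q_4 = 2.28 × 1.21 × 8.5 = 23.45 ft³/s
w_5 = (48.3 − 38.4)/2 = 4.95 ft; q_5 = 2.12 × 1.13 × 4.95 = 11.86 ft³/s
w_6 = (53.2 − 42.9)/2 = 5.15 ft; q_6 = 1.73 × 0.73 × 5.15 = 6.504 ft³/s
Stations 1, 7 contribute zero (depth or velocity is 0).
Q = Σ qᵢ = 90.59 ft³/s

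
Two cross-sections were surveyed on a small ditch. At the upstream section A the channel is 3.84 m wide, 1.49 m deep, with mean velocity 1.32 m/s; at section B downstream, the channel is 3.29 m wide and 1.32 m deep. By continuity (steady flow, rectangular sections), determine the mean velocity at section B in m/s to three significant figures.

Q = A₁V₁ = (3.84×1.49) × 1.32 = 7.553 m³/s
A₂ = 3.29 × 1.32 = 4.343 m²
V₂ = Q/A₂ = 7.553/4.343 = 1.739 m/s

1.74 m/s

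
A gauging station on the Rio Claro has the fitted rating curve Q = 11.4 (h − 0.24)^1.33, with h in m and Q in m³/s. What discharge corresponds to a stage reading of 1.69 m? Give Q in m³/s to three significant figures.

18.7 m³/s

Q = 11.4 × (1.69 − 0.24)^1.33 = 11.4 × 1.45^1.33 = 18.69 m³/s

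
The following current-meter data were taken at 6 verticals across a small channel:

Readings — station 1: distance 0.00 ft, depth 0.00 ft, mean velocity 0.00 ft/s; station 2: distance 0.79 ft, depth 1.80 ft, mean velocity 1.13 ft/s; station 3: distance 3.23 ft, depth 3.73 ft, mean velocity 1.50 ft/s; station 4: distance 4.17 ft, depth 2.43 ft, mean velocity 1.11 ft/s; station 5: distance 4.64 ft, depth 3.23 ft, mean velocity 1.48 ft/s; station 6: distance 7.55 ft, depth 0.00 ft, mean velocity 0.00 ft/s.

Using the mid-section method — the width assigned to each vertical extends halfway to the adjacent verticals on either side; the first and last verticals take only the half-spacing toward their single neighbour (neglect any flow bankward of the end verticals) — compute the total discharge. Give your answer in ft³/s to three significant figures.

22.7 ft³/s

w_2 = (3.23 − 0.00)/2 = 1.615 ft; q_2 = 1.13 × 1.80 × 1.615 = 3.285 ft³/s
w_3 = (4.17 − 0.79)/2 = 1.69 ft; q_3 = 1.50 × 3.73 × 1.69 = 9.456 ft³/s
w_4 = (4.64 − 3.23)/2 = 0.705 ft; q_4 = 1.11 × 2.43 × 0.705 = 1.902 ft³/s
w_5 = (7.55 − 4.17)/2 = 1.69 ft; q_5 = 1.48 × 3.23 × 1.69 = 8.079 ft³/s
Stations 1, 6 contribute zero (depth or velocity is 0).
Q = Σ qᵢ = 22.72 ft³/s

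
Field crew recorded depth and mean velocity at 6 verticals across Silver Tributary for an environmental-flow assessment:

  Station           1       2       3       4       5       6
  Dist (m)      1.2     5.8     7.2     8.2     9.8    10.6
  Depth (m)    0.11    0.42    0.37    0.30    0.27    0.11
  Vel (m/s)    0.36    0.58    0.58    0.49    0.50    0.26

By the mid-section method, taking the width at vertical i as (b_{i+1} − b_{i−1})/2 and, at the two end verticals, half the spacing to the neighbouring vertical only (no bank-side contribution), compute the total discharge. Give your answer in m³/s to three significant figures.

1.44 m³/s

w_1 = (5.8 − 1.2)/2 = 2.3 m; q_1 = 0.36 × 0.11 × 2.3 = 0.09108 m³/s
w_2 = (7.2 − 1.2)/2 = 3 m; q_2 = 0.58 × 0.42 × 3 = 0.7308 m³/s
w_3 = (8.2 − 5.8)/2 = 1.2 m; q_3 = 0.58 × 0.37 × 1.2 = 0.2575 m³/s
w_4 = (9.8 − 7.2)/2 = 1.3 m; q_4 = 0.49 × 0.30 × 1.3 = 0.1911 m³/s
w_5 = (10.6 − 8.2)/2 = 1.2 m; q_5 = 0.50 × 0.27 × 1.2 = 0.1620 m³/s
w_6 = (10.6 − 9.8)/2 = 0.4 m; q_6 = 0.26 × 0.11 × 0.4 = 0.01144 m³/s
Q = Σ qᵢ = 1.444 m³/s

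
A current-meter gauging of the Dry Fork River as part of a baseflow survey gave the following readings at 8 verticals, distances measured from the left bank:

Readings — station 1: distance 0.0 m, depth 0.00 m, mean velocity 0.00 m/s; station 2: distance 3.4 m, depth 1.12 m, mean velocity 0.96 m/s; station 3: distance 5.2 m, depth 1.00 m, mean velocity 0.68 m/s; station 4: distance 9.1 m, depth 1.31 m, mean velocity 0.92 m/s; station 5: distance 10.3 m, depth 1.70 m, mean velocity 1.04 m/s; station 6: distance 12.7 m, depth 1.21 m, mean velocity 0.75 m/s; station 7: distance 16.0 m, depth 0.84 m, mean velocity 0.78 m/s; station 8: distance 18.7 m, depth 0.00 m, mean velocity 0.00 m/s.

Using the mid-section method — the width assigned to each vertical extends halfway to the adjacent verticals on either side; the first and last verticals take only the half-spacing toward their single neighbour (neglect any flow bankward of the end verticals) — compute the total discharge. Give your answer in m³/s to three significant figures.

15.5 m³/s

w_2 = (5.2 − 0.0)/2 = 2.6 m; q_2 = 0.96 × 1.12 × 2.6 = 2.796 m³/s
w_3 = (9.1 − 3.4)/2 = 2.85 m; q_3 = 0.68 × 1.00 × 2.85 = 1.938 m³/s
w_4 = (10.3 − 5.2)/2 = 2.55 m; q_4 = 0.92 × 1.31 × 2.55 = 3.073 m³/s
w_5 = (12.7 − 9.1)/2 = 1.8 m; q_5 = 1.04 × 1.70 × 1.8 = 3.182 m³/s
w_6 = (16.0 − 10.3)/2 = 2.85 m; q_6 = 0.75 × 1.21 × 2.85 = 2.586 m³/s
w_7 = (18.7 − 12.7)/2 = 3 m; q_7 = 0.78 × 0.84 × 3 = 1.966 m³/s
Stations 1, 8 contribute zero (depth or velocity is 0).
Q = Σ qᵢ = 15.54 m³/s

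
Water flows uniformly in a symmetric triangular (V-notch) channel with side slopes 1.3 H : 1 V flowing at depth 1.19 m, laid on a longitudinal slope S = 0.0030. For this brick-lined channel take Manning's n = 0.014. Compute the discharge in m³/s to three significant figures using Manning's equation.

A = z·y² = 1.3×1.19² = 1.841 m²
P = 2y√(1+z²) = 2×1.19×√(1+1.3²) = 3.903 m
R = A/P = 1.841/3.903 = 0.4716 m
Q = (1/n)·A·R^(2/3)·S^(1/2) = (1/0.014) × 1.841 × 0.4716^(2/3) × 0.0030^(1/2) = 4.364 m³/s

4.36 m³/s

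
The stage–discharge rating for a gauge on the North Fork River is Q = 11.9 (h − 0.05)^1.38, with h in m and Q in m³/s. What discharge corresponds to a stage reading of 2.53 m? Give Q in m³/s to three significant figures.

41.7 m³/s

Q = 11.9 × (2.53 − 0.05)^1.38 = 11.9 × 2.48^1.38 = 41.68 m³/s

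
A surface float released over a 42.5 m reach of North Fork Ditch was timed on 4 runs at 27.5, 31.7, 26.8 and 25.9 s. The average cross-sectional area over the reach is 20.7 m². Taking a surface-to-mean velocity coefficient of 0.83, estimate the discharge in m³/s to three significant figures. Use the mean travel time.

t̄ = (27.5 + 31.7 + 26.8 + 25.9) / 4 = 27.975 s
v_surface = L / t̄ = 42.5 / 27.975 = 1.519 m/s
v_mean = 0.83 × 1.519 = 1.261 m/s
Q = A × v_mean = 20.7 × 1.261 = 26.10 m³/s

26.1 m³/s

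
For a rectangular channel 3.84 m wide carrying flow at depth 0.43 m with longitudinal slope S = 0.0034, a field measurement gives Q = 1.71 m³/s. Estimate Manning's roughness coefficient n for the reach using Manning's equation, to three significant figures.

0.0280

A = b·y = 3.84 × 0.43 = 1.651 m²
P = b + 2y = 3.84 + 2×0.43 = 4.700 m
R = A/P = 1.651/4.700 = 0.3513 m
n = (1/Q)·A·R^(2/3)·S^(1/2) = (1/1.71) × 1.651 × 0.4979 × 0.05831 = 0.02803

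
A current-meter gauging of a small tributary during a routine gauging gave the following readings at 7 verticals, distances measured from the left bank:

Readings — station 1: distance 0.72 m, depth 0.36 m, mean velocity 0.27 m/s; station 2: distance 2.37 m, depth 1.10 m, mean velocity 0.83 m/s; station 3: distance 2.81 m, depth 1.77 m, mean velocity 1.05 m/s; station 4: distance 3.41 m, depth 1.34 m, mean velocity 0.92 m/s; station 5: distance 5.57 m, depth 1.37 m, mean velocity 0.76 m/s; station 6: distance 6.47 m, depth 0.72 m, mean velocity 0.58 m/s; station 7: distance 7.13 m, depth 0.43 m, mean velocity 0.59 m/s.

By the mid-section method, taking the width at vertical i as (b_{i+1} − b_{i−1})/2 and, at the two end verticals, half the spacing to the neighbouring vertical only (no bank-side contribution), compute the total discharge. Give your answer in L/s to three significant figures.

5700 L/s

w_1 = (2.37 − 0.72)/2 = 0.825 m; q_1 = 0.27 × 0.36 × 0.825 = 0.08019 m³/s
w_2 = (2.81 − 0.72)/2 = 1.045 m; q_2 = 0.83 × 1.10 × 1.045 = 0.9541 m³/s
w_3 = (3.41 − 2.37)/2 = 0.52 m; q_3 = 1.05 × 1.77 × 0.52 = 0.9664 m³/s
w_4 = (5.57 − 2.81)/2 = 1.38 m; q_4 = 0.92 × 1.34 × 1.38 = 1.701 m³/s
w_5 = (6.47 − 3.41)/2 = 1.53 m; q_5 = 0.76 × 1.37 × 1.53 = 1.593 m³/s
w_6 = (7.13 − 5.57)/2 = 0.78 m; q_6 = 0.58 × 0.72 × 0.78 = 0.3257 m³/s
w_7 = (7.13 − 6.47)/2 = 0.33 m; q_7 = 0.59 × 0.43 × 0.33 = 0.08372 m³/s
Q = Σ qᵢ = 5.704 m³/s
= 5.704 × 1000 = 5704 L/s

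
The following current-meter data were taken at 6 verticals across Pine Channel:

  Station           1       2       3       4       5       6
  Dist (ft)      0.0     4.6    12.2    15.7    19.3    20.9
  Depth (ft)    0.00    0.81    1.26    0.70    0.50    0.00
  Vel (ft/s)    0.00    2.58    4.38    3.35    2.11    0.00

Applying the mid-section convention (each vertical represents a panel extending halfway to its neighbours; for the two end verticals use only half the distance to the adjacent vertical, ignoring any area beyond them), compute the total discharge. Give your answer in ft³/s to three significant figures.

54.4 ft³/s

w_2 = (12.2 − 0.0)/2 = 6.1 ft; q_2 = 2.58 × 0.81 × 6.1 = 12.75 ft³/s
w_3 = (15.7 − 4.6)/2 = 5.55 ft; q_3 = 4.38 × 1.26 × 5.55 = 30.63 ft³/s
w_4 = (19.3 − 12.2)/2 = 3.55 ft; q_4 = 3.35 × 0.70 × 3.55 = 8.325 ft³/s
w_5 = (20.9 − 15.7)/2 = 2.6 ft; q_5 = 2.11 × 0.50 × 2.6 = 2.743 ft³/s
Stations 1, 6 contribute zero (depth or velocity is 0).
Q = Σ qᵢ = 54.44 ft³/s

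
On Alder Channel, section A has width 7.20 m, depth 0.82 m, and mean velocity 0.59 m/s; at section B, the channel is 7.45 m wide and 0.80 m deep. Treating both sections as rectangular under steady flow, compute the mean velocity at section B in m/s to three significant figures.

Q = A₁V₁ = (7.20×0.82) × 0.59 = 3.483 m³/s
A₂ = 7.45 × 0.80 = 5.960 m²
V₂ = Q/A₂ = 3.483/5.960 = 0.5845 m/s

0.584 m/s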